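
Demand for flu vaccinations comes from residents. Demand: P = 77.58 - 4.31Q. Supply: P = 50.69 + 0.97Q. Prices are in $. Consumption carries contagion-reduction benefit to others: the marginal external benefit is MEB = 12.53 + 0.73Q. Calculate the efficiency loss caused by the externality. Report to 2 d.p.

Market equilibrium (private): 50.69 + 0.97Q = 77.58 - 4.31Q → Q_m = 5.0928.
Social marginal benefit = demand + MEB = 90.11 - 3.58Q.
Set SMB = MC: 90.11 - 3.58Q = 50.69 + 0.97Q → Q* = 8.6637.
The welfare-loss triangle has base |Q_m − Q*| and height MEB(Q_m) (the vertical gap between SMB and MC is zero at Q* and MEB at Q_m).
DWL = ½ × 3.5709 × 16.2477 = 29.0095.

DWL = $29.01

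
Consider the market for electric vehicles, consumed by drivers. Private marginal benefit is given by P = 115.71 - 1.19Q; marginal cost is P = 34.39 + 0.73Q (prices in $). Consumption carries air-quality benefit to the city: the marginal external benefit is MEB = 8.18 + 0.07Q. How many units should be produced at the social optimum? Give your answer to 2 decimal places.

Social marginal benefit = demand + MEB = 123.89 - 1.12Q.
Set SMB = MC: 123.89 - 1.12Q = 34.39 + 0.73Q → Q* = 48.3784.

Q* = 48.38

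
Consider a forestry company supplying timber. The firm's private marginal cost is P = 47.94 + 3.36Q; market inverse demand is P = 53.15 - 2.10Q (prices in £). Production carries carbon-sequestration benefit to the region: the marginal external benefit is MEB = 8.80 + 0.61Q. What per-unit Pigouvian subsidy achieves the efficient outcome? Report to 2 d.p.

Social marginal cost = private MC − MEB = 39.14 + 2.75Q.
Set SMC = demand: 39.14 + 2.75Q = 53.15 - 2.10Q → Q* = 2.8887.
The Pigouvian subsidy equals MEB at Q*: 8.80 + 0.61×2.8887 = 10.5621.

subsidy = £10.56 per unit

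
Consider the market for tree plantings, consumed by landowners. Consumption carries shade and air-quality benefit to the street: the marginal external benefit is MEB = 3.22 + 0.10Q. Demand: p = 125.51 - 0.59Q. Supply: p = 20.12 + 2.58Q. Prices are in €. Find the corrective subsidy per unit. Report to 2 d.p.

Social marginal benefit = demand + MEB = 128.73 - 0.49Q.
Set SMB = MC: 128.73 - 0.49Q = 20.12 + 2.58Q → Q* = 35.3779.
The Pigouvian subsidy equals MEB at Q*: 3.22 + 0.10×35.3779 = 6.7578.

subsidy = €6.76 per unit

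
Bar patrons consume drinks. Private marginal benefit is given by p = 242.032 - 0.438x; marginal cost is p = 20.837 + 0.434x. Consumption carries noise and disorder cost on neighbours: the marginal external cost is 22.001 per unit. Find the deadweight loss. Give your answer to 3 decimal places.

Market equilibrium (private): 20.837 + 0.434x = 242.032 - 0.438x → x_m = 253.6640.
Social marginal benefit = demand − MEC = 220.031 - 0.438x.
Set SMB = MC: 220.031 - 0.438x = 20.837 + 0.434x → x* = 228.4335.
Between x* and x_m the wedge MC − SMB runs linearly from 0 to MEC(x_m), so the loss is a triangle.
DWL = ½ × 25.2305 × 22.0010 = 277.5481.

DWL = 277.548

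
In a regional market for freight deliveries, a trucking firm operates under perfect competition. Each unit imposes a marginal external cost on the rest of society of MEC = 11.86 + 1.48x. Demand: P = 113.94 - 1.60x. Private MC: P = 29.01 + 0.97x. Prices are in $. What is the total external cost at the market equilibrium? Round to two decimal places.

$1200.08

Market equilibrium (private): 29.01 + 0.97x = 113.94 - 1.60x → x_m = 33.0467.
Total external cost = ∫₀^{x_m} (11.86 + 1.48x) dx = 11.86×33.0467 + ½×1.48×33.0467² = 1200.0763.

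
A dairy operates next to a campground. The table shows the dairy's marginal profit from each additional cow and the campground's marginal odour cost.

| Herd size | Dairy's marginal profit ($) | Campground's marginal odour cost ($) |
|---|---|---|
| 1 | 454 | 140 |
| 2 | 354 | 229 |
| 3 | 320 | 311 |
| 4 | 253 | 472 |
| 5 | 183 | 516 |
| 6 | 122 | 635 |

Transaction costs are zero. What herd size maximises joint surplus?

3

Bargaining reaches the level where marginal profit last exceeds marginal odour cost.
That holds through level 3 (320 ≥ 311) but not at 4 (253 < 472).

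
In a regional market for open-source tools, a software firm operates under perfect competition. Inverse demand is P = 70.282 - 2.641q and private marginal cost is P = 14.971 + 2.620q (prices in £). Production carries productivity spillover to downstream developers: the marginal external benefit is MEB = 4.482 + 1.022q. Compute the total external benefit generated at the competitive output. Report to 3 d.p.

Market equilibrium (private): 14.971 + 2.620q = 70.282 - 2.641q → q_m = 10.5134.
Total external benefit = ∫₀^{q_m} (4.482 + 1.022q) dq = 4.482×10.5134 + ½×1.022×10.5134² = 103.6027.

£103.603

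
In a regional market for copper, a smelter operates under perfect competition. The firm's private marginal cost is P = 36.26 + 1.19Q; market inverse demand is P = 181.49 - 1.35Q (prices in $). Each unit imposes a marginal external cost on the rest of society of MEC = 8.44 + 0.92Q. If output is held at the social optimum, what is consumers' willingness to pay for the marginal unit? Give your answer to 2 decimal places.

P = $128.12

Social marginal cost = private MC + MEC = 44.70 + 2.11Q.
Set SMC = demand: 44.70 + 2.11Q = 181.49 - 1.35Q → Q* = 39.5347.
Consumer price on the demand curve at Q*: 181.49 − 1.35×39.5347 = 128.1182.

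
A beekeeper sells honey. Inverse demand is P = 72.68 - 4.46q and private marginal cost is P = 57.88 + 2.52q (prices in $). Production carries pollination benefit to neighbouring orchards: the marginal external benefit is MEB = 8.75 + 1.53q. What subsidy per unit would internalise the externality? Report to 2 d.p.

Social marginal cost = private MC − MEB = 49.13 + 0.99q.
Set SMC = demand: 49.13 + 0.99q = 72.68 - 4.46q → q* = 4.3211.
The Pigouvian subsidy equals MEB at q*: 8.75 + 1.53×4.3211 = 15.3613.

subsidy = $15.36 per unit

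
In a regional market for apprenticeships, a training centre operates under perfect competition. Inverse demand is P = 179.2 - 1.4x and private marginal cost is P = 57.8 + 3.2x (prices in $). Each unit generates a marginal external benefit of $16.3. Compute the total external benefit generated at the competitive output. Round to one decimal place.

$430.2

Market equilibrium (private): 57.8 + 3.2x = 179.2 - 1.4x → x_m = 26.3913.
Total external benefit = MEB × x_m = 16.3 × 26.3913 = 430.1782.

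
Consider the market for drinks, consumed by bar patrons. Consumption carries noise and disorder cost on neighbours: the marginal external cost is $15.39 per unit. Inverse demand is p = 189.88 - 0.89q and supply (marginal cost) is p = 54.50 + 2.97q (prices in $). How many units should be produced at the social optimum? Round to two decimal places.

q* = 31.09

Social marginal benefit = demand − MEC = 174.49 - 0.89q.
Set SMB = MC: 174.49 - 0.89q = 54.50 + 2.97q → q* = 31.0855.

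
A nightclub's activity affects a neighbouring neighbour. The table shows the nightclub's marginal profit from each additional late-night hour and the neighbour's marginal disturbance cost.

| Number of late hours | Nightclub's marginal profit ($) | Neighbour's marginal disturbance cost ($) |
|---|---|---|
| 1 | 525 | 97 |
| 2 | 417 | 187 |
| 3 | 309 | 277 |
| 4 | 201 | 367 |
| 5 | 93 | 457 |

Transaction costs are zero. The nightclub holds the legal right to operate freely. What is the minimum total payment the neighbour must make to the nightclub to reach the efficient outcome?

Left alone the nightclub would choose level 5 (marginal profit stays positive).
Efficient level: k* = 3 (marginal profit ≥ marginal disturbance cost through 3).
The neighbour must at least cover the nightclub's forgone profit from cutting 5→3: 201 + 93 = 294.

$294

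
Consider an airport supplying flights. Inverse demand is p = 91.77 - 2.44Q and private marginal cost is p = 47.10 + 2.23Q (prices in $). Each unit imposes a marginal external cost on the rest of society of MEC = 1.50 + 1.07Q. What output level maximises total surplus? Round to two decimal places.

Social marginal cost = private MC + MEC = 48.60 + 3.30Q.
Set SMC = demand: 48.60 + 3.30Q = 91.77 - 2.44Q → Q* = 7.5209.

Q* = 7.52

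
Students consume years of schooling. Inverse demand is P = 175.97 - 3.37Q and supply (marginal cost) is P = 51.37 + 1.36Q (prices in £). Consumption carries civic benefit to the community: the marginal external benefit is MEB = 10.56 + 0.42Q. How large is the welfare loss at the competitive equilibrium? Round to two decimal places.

DWL = £54.24

Market equilibrium (private): 51.37 + 1.36Q = 175.97 - 3.37Q → Q_m = 26.3425.
Social marginal benefit = demand + MEB = 186.53 - 2.95Q.
Set SMB = MC: 186.53 - 2.95Q = 51.37 + 1.36Q → Q* = 31.3596.
Between Q* and Q_m the wedge SMB − MC runs linearly from 0 to MEB(Q_m), so the loss is a triangle.
DWL = ½ × 5.0171 × 21.6238 = 54.2444.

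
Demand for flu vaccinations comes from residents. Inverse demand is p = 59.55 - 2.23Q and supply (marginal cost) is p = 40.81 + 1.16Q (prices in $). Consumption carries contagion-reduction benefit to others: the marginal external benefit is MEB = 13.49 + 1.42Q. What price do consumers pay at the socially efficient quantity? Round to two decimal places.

P = $23.07

Social marginal benefit = demand + MEB = 73.04 - 0.81Q.
Set SMB = MC: 73.04 - 0.81Q = 40.81 + 1.16Q → Q* = 16.3604.
Consumer price on the demand curve at Q*: 59.55 − 2.23×16.3604 = 23.0663.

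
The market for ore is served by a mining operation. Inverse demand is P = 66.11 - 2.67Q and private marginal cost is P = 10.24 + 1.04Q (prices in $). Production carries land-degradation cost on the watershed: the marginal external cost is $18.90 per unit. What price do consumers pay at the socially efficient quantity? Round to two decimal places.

Social marginal cost = private MC + MEC = 29.14 + 1.04Q.
Set SMC = demand: 29.14 + 1.04Q = 66.11 - 2.67Q → Q* = 9.9650.
Consumer price on the demand curve at Q*: 66.11 − 2.67×9.9650 = 39.5035.

P = $39.50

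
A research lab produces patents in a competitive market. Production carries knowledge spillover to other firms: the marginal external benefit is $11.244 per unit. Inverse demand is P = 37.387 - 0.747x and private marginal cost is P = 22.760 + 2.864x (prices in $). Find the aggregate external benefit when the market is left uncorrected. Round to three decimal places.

Market equilibrium (private): 22.760 + 2.864x = 37.387 - 0.747x → x_m = 4.0507.
Total external benefit = MEB × x_m = 11.244 × 4.0507 = 45.5461.

$45.546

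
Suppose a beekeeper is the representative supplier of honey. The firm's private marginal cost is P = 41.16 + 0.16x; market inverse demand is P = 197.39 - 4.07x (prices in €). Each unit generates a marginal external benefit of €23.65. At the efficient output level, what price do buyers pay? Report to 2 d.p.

P = €24.31

Social marginal cost = private MC − MEB = 17.51 + 0.16x.
Set SMC = demand: 17.51 + 0.16x = 197.39 - 4.07x → x* = 42.5248.
Consumer price on the demand curve at x*: 197.39 − 4.07×42.5248 = 24.3141.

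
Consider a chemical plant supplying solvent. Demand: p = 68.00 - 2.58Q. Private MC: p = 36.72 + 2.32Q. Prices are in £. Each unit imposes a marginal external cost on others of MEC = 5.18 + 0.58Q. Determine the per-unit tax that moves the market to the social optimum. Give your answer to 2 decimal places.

Social marginal cost = private MC + MEC = 41.90 + 2.90Q.
Set SMC = demand: 41.90 + 2.90Q = 68.00 - 2.58Q → Q* = 4.7628.
The Pigouvian tax equals MEC at Q*: 5.18 + 0.58×4.7628 = 7.9424.

tax = £7.94 per unit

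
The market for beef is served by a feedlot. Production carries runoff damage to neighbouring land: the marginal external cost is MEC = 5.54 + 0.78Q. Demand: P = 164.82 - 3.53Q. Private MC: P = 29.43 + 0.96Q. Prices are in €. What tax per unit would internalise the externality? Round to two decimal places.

tax = €24.76 per unit

Social marginal cost = private MC + MEC = 34.97 + 1.74Q.
Set SMC = demand: 34.97 + 1.74Q = 164.82 - 3.53Q → Q* = 24.6395.
The Pigouvian tax equals MEC at Q*: 5.54 + 0.78×24.6395 = 24.7588.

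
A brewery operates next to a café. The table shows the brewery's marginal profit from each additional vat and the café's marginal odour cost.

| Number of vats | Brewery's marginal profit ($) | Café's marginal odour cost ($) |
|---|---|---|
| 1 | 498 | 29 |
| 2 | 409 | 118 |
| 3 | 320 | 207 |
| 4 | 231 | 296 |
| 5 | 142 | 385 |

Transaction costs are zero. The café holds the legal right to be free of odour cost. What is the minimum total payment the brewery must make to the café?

Efficient level: marginal profit ≥ marginal odour cost through level 3, so k* = 3.
With the café holding the right, the brewery must at least compensate total damage at k*: 29 + 118 + 207 = 354.

$354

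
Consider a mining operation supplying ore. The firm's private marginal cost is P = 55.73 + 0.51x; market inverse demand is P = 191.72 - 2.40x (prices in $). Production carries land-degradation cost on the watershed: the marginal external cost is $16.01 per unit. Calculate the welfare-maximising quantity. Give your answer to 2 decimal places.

x* = 41.23

Social marginal cost = private MC + MEC = 71.74 + 0.51x.
Set SMC = demand: 71.74 + 0.51x = 191.72 - 2.40x → x* = 41.2302.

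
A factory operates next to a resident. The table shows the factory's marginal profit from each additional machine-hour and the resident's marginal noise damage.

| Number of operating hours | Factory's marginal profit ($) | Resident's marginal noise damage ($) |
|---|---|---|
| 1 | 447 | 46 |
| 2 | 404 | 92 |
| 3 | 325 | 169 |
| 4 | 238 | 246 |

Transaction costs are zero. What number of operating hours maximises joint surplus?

3

Bargaining reaches the level where marginal profit last exceeds marginal noise damage.
That holds through level 3 (325 ≥ 169) but not at 4 (238 < 246).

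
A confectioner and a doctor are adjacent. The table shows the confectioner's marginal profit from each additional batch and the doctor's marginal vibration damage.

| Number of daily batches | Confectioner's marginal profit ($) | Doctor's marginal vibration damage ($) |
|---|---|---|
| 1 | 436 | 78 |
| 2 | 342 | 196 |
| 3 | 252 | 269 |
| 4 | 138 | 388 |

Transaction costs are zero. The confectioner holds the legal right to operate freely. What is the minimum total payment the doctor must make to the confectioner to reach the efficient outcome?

Left alone the confectioner would choose level 4 (marginal profit stays positive).
Efficient level: k* = 2 (marginal profit ≥ marginal vibration damage through 2).
The doctor must at least cover the confectioner's forgone profit from cutting 4→2: 252 + 138 = 390.

$390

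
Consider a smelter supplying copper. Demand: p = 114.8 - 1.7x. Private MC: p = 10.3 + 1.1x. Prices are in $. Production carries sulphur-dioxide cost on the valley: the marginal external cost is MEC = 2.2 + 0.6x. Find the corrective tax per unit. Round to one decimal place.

tax = $20.3 per unit

Social marginal cost = private MC + MEC = 12.5 + 1.7x.
Set SMC = demand: 12.5 + 1.7x = 114.8 - 1.7x → x* = 30.0882.
The Pigouvian tax equals MEC at x*: 2.2 + 0.6×30.0882 = 20.2529.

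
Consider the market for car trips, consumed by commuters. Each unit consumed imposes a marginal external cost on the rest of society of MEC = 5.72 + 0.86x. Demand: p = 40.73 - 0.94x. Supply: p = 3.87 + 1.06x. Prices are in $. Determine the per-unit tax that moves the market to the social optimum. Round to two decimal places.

tax = $15.08 per unit

Social marginal benefit = demand − MEC = 35.01 - 1.80x.
Set SMB = MC: 35.01 - 1.80x = 3.87 + 1.06x → x* = 10.8881.
The Pigouvian tax equals MEC at x*: 5.72 + 0.86×10.8881 = 15.0838.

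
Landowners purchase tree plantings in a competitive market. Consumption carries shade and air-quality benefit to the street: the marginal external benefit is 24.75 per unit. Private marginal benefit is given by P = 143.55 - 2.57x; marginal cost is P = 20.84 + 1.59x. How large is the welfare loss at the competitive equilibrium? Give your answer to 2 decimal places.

Market equilibrium (private): 20.84 + 1.59x = 143.55 - 2.57x → x_m = 29.4976.
Social marginal benefit = demand + MEB = 168.30 - 2.57x.
Set SMB = MC: 168.30 - 2.57x = 20.84 + 1.59x → x* = 35.4471.
The loss is the area between SMB and MC from x* to x_m; with linear curves that's a triangle of height MEB(x_m).
DWL = ½ × 5.9495 × 24.7500 = 73.6251.

DWL = 73.63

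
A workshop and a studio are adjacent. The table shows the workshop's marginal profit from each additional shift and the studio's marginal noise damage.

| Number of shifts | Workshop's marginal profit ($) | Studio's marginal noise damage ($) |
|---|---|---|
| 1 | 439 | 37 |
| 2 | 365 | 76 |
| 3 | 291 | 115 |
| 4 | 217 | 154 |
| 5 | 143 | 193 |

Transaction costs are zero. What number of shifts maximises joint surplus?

4

Bargaining reaches the level where marginal profit last exceeds marginal noise damage.
That holds through level 4 (217 ≥ 154) but not at 5 (143 < 193).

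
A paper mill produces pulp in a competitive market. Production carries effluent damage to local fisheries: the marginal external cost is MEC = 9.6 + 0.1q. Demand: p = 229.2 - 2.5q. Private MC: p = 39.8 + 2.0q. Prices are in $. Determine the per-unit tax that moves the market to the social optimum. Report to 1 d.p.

Social marginal cost = private MC + MEC = 49.4 + 2.1q.
Set SMC = demand: 49.4 + 2.1q = 229.2 - 2.5q → q* = 39.0870.
The Pigouvian tax equals MEC at q*: 9.6 + 0.1×39.0870 = 13.5087.

tax = $13.5 per unit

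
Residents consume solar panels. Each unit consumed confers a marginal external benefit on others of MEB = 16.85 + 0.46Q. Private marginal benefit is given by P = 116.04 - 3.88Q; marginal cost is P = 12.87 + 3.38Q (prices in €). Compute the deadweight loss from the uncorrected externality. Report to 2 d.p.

Market equilibrium (private): 12.87 + 3.38Q = 116.04 - 3.88Q → Q_m = 14.2107.
Social marginal benefit = demand + MEB = 132.89 - 3.42Q.
Set SMB = MC: 132.89 - 3.42Q = 12.87 + 3.38Q → Q* = 17.6500.
Between Q* and Q_m the wedge SMB − MC runs linearly from 0 to MEB(Q_m), so the loss is a triangle.
DWL = ½ × 3.4393 × 23.3869 = 40.2173.

DWL = €40.22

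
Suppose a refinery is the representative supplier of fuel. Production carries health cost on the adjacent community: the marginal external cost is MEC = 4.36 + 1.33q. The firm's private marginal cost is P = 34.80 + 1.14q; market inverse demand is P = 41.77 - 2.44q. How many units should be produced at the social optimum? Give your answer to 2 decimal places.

q* = 0.53

Social marginal cost = private MC + MEC = 39.16 + 2.47q.
Set SMC = demand: 39.16 + 2.47q = 41.77 - 2.44q → q* = 0.5316.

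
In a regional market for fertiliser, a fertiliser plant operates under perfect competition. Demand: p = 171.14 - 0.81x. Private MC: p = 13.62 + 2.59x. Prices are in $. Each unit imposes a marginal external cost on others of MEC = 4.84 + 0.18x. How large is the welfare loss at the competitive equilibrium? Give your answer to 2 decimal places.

DWL = $24.26

Market equilibrium (private): 13.62 + 2.59x = 171.14 - 0.81x → x_m = 46.3294.
Social marginal cost = private MC + MEC = 18.46 + 2.77x.
Set SMC = demand: 18.46 + 2.77x = 171.14 - 0.81x → x* = 42.6480.
The loss is the area between SMC and demand from x* to x_m; with linear curves that's a triangle of height MEC(x_m).
DWL = ½ × 3.6814 × 13.1793 = 24.2591.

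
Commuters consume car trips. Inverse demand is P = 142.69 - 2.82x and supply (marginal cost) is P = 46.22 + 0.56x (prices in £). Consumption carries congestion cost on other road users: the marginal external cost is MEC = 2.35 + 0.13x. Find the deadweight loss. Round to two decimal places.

Market equilibrium (private): 46.22 + 0.56x = 142.69 - 2.82x → x_m = 28.5414.
Social marginal benefit = demand − MEC = 140.34 - 2.95x.
Set SMB = MC: 140.34 - 2.95x = 46.22 + 0.56x → x* = 26.8148.
The welfare-loss triangle has base |x_m − x*| and height MEC(x_m) (the vertical gap between SMB and MC is zero at x* and MEC at x_m).
DWL = ½ × 1.7266 × 6.0604 = 5.2319.

DWL = £5.23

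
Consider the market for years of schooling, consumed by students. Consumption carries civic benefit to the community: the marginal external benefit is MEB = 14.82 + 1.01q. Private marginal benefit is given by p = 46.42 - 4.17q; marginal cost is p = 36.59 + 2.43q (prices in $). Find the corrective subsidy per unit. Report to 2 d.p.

subsidy = $19.27 per unit

Social marginal benefit = demand + MEB = 61.24 - 3.16q.
Set SMB = MC: 61.24 - 3.16q = 36.59 + 2.43q → q* = 4.4097.
The Pigouvian subsidy equals MEB at q*: 14.82 + 1.01×4.4097 = 19.2738.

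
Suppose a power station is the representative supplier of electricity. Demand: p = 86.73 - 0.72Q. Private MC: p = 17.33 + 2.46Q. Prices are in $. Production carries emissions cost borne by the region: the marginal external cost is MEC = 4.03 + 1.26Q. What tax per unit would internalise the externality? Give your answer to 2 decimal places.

Social marginal cost = private MC + MEC = 21.36 + 3.72Q.
Set SMC = demand: 21.36 + 3.72Q = 86.73 - 0.72Q → Q* = 14.7230.
The Pigouvian tax equals MEC at Q*: 4.03 + 1.26×14.7230 = 22.5810.

tax = $22.58 per unit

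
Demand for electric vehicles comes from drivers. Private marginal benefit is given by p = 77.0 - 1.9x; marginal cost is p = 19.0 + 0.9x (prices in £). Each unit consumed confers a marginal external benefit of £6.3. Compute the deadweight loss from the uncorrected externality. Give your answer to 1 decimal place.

Market equilibrium (private): 19.0 + 0.9x = 77.0 - 1.9x → x_m = 20.7143.
Social marginal benefit = demand + MEB = 83.3 - 1.9x.
Set SMB = MC: 83.3 - 1.9x = 19.0 + 0.9x → x* = 22.9643.
The loss is the area between SMB and MC from x* to x_m; with linear curves that's a triangle of height MEB(x_m).
DWL = ½ × 2.2500 × 6.3000 = 7.0875.

DWL = £7.1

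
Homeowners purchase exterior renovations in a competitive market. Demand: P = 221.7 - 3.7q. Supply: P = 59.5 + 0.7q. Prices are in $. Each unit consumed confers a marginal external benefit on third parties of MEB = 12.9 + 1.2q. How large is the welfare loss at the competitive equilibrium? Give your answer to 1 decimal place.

Market equilibrium (private): 59.5 + 0.7q = 221.7 - 3.7q → q_m = 36.8636.
Social marginal benefit = demand + MEB = 234.6 - 2.5q.
Set SMB = MC: 234.6 - 2.5q = 59.5 + 0.7q → q* = 54.7188.
The welfare-loss triangle has base |q_m − q*| and height MEB(q_m) (the vertical gap between SMB and MC is zero at q* and MEB at q_m).
DWL = ½ × 17.8552 × 57.1364 = 510.0909.

DWL = $510.1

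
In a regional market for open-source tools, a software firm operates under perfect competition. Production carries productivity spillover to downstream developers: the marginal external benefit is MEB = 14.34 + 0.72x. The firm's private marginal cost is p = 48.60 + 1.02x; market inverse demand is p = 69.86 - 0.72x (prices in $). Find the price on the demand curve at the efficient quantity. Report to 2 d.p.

Social marginal cost = private MC − MEB = 34.26 + 0.30x.
Set SMC = demand: 34.26 + 0.30x = 69.86 - 0.72x → x* = 34.9020.
Consumer price on the demand curve at x*: 69.86 − 0.72×34.9020 = 44.7306.

P = $44.73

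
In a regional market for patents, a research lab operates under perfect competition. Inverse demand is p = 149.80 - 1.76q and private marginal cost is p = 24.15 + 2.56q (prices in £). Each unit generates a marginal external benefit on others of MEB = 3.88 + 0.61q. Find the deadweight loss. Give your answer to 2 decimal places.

DWL = £63.01

Market equilibrium (private): 24.15 + 2.56q = 149.80 - 1.76q → q_m = 29.0856.
Social marginal cost = private MC − MEB = 20.27 + 1.95q.
Set SMC = demand: 20.27 + 1.95q = 149.80 - 1.76q → q* = 34.9137.
Height of the DWL triangle at q_m is demand(q_m) − SMC(q_m) = MEB(q_m) = 21.6222.
DWL = ½ × 5.8281 × 21.6222 = 63.0082.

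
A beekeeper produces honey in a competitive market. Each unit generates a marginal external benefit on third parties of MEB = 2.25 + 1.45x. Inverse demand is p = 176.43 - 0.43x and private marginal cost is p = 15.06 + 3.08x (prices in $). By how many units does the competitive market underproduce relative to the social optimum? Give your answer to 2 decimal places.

Market equilibrium (private): 15.06 + 3.08x = 176.43 - 0.43x → x_m = 45.9744.
Social marginal cost = private MC − MEB = 12.81 + 1.63x.
Set SMC = demand: 12.81 + 1.63x = 176.43 - 0.43x → x* = 79.4272.
Gap = |45.9744 − 79.4272| = 33.4528.

33.45 units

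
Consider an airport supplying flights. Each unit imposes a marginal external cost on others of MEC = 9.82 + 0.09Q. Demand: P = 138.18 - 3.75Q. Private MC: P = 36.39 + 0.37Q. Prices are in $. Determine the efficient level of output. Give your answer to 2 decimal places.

Social marginal cost = private MC + MEC = 46.21 + 0.46Q.
Set SMC = demand: 46.21 + 0.46Q = 138.18 - 3.75Q → Q* = 21.8456.

Q* = 21.85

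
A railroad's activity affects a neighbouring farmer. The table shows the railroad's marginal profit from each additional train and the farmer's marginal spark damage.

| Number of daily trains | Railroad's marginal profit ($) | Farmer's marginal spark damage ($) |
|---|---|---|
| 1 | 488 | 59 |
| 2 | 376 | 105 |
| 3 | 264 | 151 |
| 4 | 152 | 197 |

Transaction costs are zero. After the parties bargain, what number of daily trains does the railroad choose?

Bargaining reaches the level where marginal profit last exceeds marginal spark damage.
That holds through level 3 (264 ≥ 151) but not at 4 (152 < 197).

3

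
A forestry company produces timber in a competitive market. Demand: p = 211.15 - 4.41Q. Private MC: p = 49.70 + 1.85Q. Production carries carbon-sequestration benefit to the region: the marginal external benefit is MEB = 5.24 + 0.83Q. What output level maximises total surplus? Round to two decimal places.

Social marginal cost = private MC − MEB = 44.46 + 1.02Q.
Set SMC = demand: 44.46 + 1.02Q = 211.15 - 4.41Q → Q* = 30.6980.

Q* = 30.70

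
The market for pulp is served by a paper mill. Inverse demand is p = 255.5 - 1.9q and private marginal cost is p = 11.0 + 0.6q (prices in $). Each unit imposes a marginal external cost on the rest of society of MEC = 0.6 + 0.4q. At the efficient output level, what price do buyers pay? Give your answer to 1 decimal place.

P = $95.7

Social marginal cost = private MC + MEC = 11.6 + q.
Set SMC = demand: 11.6 + q = 255.5 - 1.9q → q* = 84.1034.
Consumer price on the demand curve at q*: 255.5 − 1.9×84.1034 = 95.7035.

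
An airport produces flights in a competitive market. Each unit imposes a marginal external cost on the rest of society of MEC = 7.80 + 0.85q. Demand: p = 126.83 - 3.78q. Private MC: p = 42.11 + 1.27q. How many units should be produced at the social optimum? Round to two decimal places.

Social marginal cost = private MC + MEC = 49.91 + 2.12q.
Set SMC = demand: 49.91 + 2.12q = 126.83 - 3.78q → q* = 13.0373.

q* = 13.04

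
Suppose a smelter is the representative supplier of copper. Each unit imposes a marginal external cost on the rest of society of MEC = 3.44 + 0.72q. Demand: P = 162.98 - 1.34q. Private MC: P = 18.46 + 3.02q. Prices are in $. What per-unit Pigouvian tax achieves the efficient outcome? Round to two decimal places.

Social marginal cost = private MC + MEC = 21.90 + 3.74q.
Set SMC = demand: 21.90 + 3.74q = 162.98 - 1.34q → q* = 27.7717.
The Pigouvian tax equals MEC at q*: 3.44 + 0.72×27.7717 = 23.4356.

tax = $23.44 per unit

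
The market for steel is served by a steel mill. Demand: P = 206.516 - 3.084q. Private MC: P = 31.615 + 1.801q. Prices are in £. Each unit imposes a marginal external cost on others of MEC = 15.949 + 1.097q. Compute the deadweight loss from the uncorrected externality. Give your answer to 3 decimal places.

DWL = £254.921

Market equilibrium (private): 31.615 + 1.801q = 206.516 - 3.084q → q_m = 35.8037.
Social marginal cost = private MC + MEC = 47.564 + 2.898q.
Set SMC = demand: 47.564 + 2.898q = 206.516 - 3.084q → q* = 26.5717.
Between q* and q_m the wedge SMC − demand runs linearly from 0 to MEC(q_m), so the loss is a triangle.
DWL = ½ × 9.2320 × 55.2256 = 254.9214.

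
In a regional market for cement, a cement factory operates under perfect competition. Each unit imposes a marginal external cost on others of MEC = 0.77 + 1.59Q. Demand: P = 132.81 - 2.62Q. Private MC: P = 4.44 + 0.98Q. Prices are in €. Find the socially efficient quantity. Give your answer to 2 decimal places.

Social marginal cost = private MC + MEC = 5.21 + 2.57Q.
Set SMC = demand: 5.21 + 2.57Q = 132.81 - 2.62Q → Q* = 24.5857.

Q* = 24.59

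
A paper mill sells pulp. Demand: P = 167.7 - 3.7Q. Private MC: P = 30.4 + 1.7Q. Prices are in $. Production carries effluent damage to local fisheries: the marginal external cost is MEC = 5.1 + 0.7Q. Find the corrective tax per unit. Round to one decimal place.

tax = $20.3 per unit

Social marginal cost = private MC + MEC = 35.5 + 2.4Q.
Set SMC = demand: 35.5 + 2.4Q = 167.7 - 3.7Q → Q* = 21.6721.
The Pigouvian tax equals MEC at Q*: 5.1 + 0.7×21.6721 = 20.2705.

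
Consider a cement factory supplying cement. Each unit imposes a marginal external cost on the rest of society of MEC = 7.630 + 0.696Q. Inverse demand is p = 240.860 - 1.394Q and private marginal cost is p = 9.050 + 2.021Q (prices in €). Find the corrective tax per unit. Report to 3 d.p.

tax = €45.584 per unit

Social marginal cost = private MC + MEC = 16.680 + 2.717Q.
Set SMC = demand: 16.680 + 2.717Q = 240.860 - 1.394Q → Q* = 54.5317.
The Pigouvian tax equals MEC at Q*: 7.630 + 0.696×54.5317 = 45.5841.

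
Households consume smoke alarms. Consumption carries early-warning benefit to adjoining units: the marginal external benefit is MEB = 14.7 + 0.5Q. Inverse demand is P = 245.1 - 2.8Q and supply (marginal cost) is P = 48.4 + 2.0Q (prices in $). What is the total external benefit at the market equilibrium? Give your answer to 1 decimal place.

$1022.2

Market equilibrium (private): 48.4 + 2.0Q = 245.1 - 2.8Q → Q_m = 40.9792.
Total external benefit = ∫₀^{Q_m} (14.7 + 0.5Q) dQ = 14.7×40.9792 + ½×0.5×40.9792² = 1022.2179.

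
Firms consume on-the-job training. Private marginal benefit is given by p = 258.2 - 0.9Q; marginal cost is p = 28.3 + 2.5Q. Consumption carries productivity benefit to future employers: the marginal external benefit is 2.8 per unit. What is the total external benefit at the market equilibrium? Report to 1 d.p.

Market equilibrium (private): 28.3 + 2.5Q = 258.2 - 0.9Q → Q_m = 67.6176.
Total external benefit = MEB × Q_m = 2.8 × 67.6176 = 189.3293.

189.3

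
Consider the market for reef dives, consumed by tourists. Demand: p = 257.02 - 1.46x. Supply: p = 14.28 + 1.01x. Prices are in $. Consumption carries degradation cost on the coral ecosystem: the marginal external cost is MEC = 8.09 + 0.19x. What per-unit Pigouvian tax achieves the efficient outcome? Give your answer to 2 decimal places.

Social marginal benefit = demand − MEC = 248.93 - 1.65x.
Set SMB = MC: 248.93 - 1.65x = 14.28 + 1.01x → x* = 88.2143.
The Pigouvian tax equals MEC at x*: 8.09 + 0.19×88.2143 = 24.8507.

tax = $24.85 per unit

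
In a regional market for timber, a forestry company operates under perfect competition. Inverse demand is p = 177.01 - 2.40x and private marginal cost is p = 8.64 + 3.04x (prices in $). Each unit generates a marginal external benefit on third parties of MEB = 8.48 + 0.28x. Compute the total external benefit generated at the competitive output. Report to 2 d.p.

$396.57

Market equilibrium (private): 8.64 + 3.04x = 177.01 - 2.40x → x_m = 30.9504.
Total external benefit = ∫₀^{x_m} (8.48 + 0.28x) dx = 8.48×30.9504 + ½×0.28×30.9504² = 396.5692.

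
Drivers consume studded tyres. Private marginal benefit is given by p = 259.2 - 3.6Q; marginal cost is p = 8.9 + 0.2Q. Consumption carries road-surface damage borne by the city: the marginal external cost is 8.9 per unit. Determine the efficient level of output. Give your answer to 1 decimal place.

Q* = 63.5

Social marginal benefit = demand − MEC = 250.3 - 3.6Q.
Set SMB = MC: 250.3 - 3.6Q = 8.9 + 0.2Q → Q* = 63.5263.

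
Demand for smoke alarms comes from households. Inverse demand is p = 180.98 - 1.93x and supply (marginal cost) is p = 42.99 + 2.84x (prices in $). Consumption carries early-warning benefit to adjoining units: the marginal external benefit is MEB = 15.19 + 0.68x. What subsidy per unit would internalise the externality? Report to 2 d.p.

subsidy = $40.66 per unit

Social marginal benefit = demand + MEB = 196.17 - 1.25x.
Set SMB = MC: 196.17 - 1.25x = 42.99 + 2.84x → x* = 37.4523.
The Pigouvian subsidy equals MEB at x*: 15.19 + 0.68×37.4523 = 40.6576.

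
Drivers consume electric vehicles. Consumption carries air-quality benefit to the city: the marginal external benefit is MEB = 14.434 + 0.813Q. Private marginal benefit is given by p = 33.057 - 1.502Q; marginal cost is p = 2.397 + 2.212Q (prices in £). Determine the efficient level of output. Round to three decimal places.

Social marginal benefit = demand + MEB = 47.491 - 0.689Q.
Set SMB = MC: 47.491 - 0.689Q = 2.397 + 2.212Q → Q* = 15.5443.

Q* = 15.544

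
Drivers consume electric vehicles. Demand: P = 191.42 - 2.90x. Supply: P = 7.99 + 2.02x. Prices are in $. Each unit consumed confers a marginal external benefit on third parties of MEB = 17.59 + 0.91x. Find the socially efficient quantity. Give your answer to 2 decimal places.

Social marginal benefit = demand + MEB = 209.01 - 1.99x.
Set SMB = MC: 209.01 - 1.99x = 7.99 + 2.02x → x* = 50.1297.

x* = 50.13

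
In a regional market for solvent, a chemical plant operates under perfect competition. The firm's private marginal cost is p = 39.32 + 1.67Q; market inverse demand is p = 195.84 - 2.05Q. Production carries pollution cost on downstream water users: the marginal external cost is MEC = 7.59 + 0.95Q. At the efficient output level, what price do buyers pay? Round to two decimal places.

Social marginal cost = private MC + MEC = 46.91 + 2.62Q.
Set SMC = demand: 46.91 + 2.62Q = 195.84 - 2.05Q → Q* = 31.8908.
Consumer price on the demand curve at Q*: 195.84 − 2.05×31.8908 = 130.4639.

P = 130.46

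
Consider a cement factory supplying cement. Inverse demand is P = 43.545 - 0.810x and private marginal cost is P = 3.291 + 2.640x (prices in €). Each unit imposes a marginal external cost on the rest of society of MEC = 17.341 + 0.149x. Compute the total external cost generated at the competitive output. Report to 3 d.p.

Market equilibrium (private): 3.291 + 2.640x = 43.545 - 0.810x → x_m = 11.6678.
Total external cost = ∫₀^{x_m} (17.341 + 0.149x) dx = 17.341×11.6678 + ½×0.149×11.6678² = 212.4736.

€212.474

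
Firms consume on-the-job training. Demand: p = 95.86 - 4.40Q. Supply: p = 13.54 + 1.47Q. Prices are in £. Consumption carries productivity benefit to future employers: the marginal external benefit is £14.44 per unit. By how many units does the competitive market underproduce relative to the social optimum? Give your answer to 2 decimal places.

2.46 units

Market equilibrium (private): 13.54 + 1.47Q = 95.86 - 4.40Q → Q_m = 14.0239.
Social marginal benefit = demand + MEB = 110.30 - 4.40Q.
Set SMB = MC: 110.30 - 4.40Q = 13.54 + 1.47Q → Q* = 16.4838.
Gap = |14.0239 − 16.4838| = 2.4599.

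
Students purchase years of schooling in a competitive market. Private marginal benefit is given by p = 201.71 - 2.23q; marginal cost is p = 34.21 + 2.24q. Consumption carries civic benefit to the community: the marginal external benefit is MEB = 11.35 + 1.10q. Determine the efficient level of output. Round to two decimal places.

q* = 53.07

Social marginal benefit = demand + MEB = 213.06 - 1.13q.
Set SMB = MC: 213.06 - 1.13q = 34.21 + 2.24q → q* = 53.0712.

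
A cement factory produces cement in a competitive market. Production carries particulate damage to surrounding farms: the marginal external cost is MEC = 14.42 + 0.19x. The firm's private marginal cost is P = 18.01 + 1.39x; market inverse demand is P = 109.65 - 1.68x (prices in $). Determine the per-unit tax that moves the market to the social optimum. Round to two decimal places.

Social marginal cost = private MC + MEC = 32.43 + 1.58x.
Set SMC = demand: 32.43 + 1.58x = 109.65 - 1.68x → x* = 23.6871.
The Pigouvian tax equals MEC at x*: 14.42 + 0.19×23.6871 = 18.9205.

tax = $18.92 per unit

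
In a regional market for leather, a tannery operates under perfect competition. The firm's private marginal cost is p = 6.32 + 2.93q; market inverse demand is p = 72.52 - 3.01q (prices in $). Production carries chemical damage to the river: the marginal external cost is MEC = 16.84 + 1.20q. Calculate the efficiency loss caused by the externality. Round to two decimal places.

Market equilibrium (private): 6.32 + 2.93q = 72.52 - 3.01q → q_m = 11.1448.
Social marginal cost = private MC + MEC = 23.16 + 4.13q.
Set SMC = demand: 23.16 + 4.13q = 72.52 - 3.01q → q* = 6.9132.
Between q* and q_m the wedge SMC − demand runs linearly from 0 to MEC(q_m), so the loss is a triangle.
DWL = ½ × 4.2316 × 30.2137 = 63.9261.

DWL = $63.93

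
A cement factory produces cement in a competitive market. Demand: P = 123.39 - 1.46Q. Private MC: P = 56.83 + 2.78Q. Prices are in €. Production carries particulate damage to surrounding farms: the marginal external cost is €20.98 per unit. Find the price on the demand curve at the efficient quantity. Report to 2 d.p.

P = €107.70

Social marginal cost = private MC + MEC = 77.81 + 2.78Q.
Set SMC = demand: 77.81 + 2.78Q = 123.39 - 1.46Q → Q* = 10.7500.
Consumer price on the demand curve at Q*: 123.39 − 1.46×10.7500 = 107.6950.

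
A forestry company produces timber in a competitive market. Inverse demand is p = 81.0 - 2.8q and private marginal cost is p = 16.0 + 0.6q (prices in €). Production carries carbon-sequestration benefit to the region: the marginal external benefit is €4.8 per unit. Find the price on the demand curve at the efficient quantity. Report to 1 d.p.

Social marginal cost = private MC − MEB = 11.2 + 0.6q.
Set SMC = demand: 11.2 + 0.6q = 81.0 - 2.8q → q* = 20.5294.
Consumer price on the demand curve at q*: 81.0 − 2.8×20.5294 = 23.5177.

P = €23.5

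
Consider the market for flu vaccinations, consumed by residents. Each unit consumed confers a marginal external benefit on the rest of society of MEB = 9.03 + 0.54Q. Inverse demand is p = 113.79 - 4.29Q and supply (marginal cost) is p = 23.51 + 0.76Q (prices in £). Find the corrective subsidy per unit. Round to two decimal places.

Social marginal benefit = demand + MEB = 122.82 - 3.75Q.
Set SMB = MC: 122.82 - 3.75Q = 23.51 + 0.76Q → Q* = 22.0200.
The Pigouvian subsidy equals MEB at Q*: 9.03 + 0.54×22.0200 = 20.9208.

subsidy = £20.92 per unit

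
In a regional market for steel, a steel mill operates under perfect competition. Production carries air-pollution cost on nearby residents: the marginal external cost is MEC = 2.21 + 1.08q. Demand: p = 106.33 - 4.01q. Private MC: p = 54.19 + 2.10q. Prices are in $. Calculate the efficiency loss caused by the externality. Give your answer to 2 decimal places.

Market equilibrium (private): 54.19 + 2.10q = 106.33 - 4.01q → q_m = 8.5336.
Social marginal cost = private MC + MEC = 56.40 + 3.18q.
Set SMC = demand: 56.40 + 3.18q = 106.33 - 4.01q → q* = 6.9444.
Height of the DWL triangle at q_m is SMC(q_m) − demand(q_m) = MEC(q_m) = 11.4262.
DWL = ½ × 1.5892 × 11.4262 = 9.0793.

DWL = $9.08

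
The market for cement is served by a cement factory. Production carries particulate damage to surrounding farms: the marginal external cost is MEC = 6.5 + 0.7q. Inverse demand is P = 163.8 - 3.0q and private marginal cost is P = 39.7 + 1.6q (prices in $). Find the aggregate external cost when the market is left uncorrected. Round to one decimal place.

$430.1

Market equilibrium (private): 39.7 + 1.6q = 163.8 - 3.0q → q_m = 26.9783.
Total external cost = ∫₀^{q_m} (6.5 + 0.7q) dq = 6.5×26.9783 + ½×0.7×26.9783² = 430.0990.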